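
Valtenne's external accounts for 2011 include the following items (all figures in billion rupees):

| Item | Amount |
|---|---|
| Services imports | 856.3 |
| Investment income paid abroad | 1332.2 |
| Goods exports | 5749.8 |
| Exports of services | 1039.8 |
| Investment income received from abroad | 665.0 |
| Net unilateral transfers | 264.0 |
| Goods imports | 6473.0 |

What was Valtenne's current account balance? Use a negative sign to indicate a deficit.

Goods balance = 5749.8 - 6473.0 = -723.2
Services balance = 1039.8 - 856.3 = 183.5
Trade balance (goods + services) = -723.2 + 183.5 = -539.7
Net primary income = 665.0 - 1332.2 = -667.2
Net secondary income = 264.0
Current account = -539.7 + (-667.2) + 264.0 = -942.9

-942.9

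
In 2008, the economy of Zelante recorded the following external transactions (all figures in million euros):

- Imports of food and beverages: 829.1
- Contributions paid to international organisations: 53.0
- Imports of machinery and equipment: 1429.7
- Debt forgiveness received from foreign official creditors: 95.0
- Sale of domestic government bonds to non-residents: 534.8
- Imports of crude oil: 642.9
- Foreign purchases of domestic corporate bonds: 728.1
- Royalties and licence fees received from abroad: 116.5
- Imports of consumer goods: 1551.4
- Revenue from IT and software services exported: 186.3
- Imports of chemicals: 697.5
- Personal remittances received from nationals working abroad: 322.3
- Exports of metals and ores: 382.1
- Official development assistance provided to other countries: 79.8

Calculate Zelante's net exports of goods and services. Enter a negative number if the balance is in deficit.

Goods: 382.1 - 1551.4 - 697.5 - 642.9 - 829.1 - 1429.7 = -4768.5
Services: 116.5 + 186.3 = 302.8
Trade balance = -4768.5 + 302.8 = -4465.7
(Excluded from the trade balance — secondary income: contributions paid to international organisations 53.0, personal remittances received from nationals working abroad 322.3, official development assistance provided to other countries 79.8; capital account: debt forgiveness received from foreign official creditors 95.0; financial account: sale of domestic government bonds to non-residents 534.8, foreign purchases of domestic corporate bonds 728.1.)

-4465.7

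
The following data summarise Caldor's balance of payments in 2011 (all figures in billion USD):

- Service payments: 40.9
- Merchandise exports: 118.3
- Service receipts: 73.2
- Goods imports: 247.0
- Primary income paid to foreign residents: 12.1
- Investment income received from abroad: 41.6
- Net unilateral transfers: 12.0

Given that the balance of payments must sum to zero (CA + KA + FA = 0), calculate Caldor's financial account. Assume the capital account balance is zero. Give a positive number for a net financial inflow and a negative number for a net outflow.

54.9

Goods balance = 118.3 - 247.0 = -128.7
Services balance = 73.2 - 40.9 = 32.3
Trade balance (goods + services) = -128.7 + 32.3 = -96.4
Net primary income = 41.6 - 12.1 = 29.5
Net secondary income = 12.0
Current account = -96.4 + 29.5 + 12.0 = -54.9
Financial account = -(-54.9) = 54.9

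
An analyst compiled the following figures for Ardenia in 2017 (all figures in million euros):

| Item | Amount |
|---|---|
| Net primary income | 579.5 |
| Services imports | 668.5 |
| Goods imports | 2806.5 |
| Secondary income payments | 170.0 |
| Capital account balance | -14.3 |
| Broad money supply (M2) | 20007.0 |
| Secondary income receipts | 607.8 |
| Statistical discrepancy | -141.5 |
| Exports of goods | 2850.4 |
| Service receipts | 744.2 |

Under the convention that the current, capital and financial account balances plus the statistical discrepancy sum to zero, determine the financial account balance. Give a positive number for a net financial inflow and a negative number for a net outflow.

Goods balance = 2850.4 - 2806.5 = 43.9
Services balance = 744.2 - 668.5 = 75.7
Trade balance (goods + services) = 43.9 + 75.7 = 119.6
Net primary income = 579.5
Net secondary income = 607.8 - 170.0 = 437.8
Current account = 119.6 + 579.5 + 437.8 = 1136.9
Financial account = -(1136.9 + (-14.3) + (-141.5)) = -981.1

-981.1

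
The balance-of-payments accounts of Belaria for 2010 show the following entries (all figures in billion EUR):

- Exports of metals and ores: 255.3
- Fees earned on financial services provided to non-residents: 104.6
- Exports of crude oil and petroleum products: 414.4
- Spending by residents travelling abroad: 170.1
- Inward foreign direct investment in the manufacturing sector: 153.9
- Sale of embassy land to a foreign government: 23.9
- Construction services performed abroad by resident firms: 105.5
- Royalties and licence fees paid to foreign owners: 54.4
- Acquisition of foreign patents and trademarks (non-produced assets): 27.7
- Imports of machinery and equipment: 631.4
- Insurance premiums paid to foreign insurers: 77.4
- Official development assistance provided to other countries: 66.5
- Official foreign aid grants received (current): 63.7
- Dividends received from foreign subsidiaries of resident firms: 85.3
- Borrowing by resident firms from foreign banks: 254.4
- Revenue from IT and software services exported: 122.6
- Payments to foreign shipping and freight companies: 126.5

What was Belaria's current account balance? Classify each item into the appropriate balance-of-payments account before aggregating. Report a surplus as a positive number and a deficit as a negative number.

25.1

Goods: 255.3 + 414.4 - 631.4 = 38.3
Services: -126.5 + 104.6 - 77.4 + 105.5 + 122.6 - 54.4 - 170.1 = -95.7
Primary income: 85.3
Secondary income: -66.5 + 63.7 = -2.8
Current account = 38.3 + (-95.7) + 85.3 + (-2.8) = 25.1
(Excluded from the current account — financial account: inward foreign direct investment in the manufacturing sector 153.9, borrowing by resident firms from foreign banks 254.4; capital account: sale of embassy land to a foreign government 23.9, acquisition of foreign patents and trademarks (non-produced assets) 27.7.)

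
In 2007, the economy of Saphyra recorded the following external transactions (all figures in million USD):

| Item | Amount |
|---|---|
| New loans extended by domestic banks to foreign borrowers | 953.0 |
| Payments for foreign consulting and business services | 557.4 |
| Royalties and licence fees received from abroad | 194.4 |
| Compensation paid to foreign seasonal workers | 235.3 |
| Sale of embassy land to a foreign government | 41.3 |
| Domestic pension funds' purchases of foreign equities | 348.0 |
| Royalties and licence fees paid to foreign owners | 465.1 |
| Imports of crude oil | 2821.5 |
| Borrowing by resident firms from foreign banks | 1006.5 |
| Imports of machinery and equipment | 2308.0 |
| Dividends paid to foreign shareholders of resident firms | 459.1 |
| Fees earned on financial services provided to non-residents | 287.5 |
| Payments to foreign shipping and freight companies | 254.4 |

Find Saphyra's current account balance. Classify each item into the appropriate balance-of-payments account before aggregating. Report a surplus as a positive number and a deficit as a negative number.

-6618.9

Goods: -2821.5 - 2308.0 = -5129.5
Services: -254.4 + 194.4 + 287.5 - 557.4 - 465.1 = -795.0
Primary income: -235.3 - 459.1 = -694.4
Current account = (-5129.5) + (-795.0) + (-694.4) = -6618.9
(Excluded from the current account — financial account: new loans extended by domestic banks to foreign borrowers 953.0, domestic pension funds' purchases of foreign equities 348.0, borrowing by resident firms from foreign banks 1006.5; capital account: sale of embassy land to a foreign government 41.3.)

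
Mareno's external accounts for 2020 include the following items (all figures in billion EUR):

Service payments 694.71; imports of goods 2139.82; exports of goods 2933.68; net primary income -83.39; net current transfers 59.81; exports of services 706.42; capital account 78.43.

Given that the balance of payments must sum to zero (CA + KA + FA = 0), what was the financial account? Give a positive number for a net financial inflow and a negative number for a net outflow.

-860.42

Goods balance = 2933.68 - 2139.82 = 793.86
Services balance = 706.42 - 694.71 = 11.71
Trade balance (goods + services) = 793.86 + 11.71 = 805.57
Net primary income = -83.39
Net secondary income = 59.81
Current account = 805.57 + (-83.39) + 59.81 = 781.99
Financial account = -(781.99 + 78.43) = -860.42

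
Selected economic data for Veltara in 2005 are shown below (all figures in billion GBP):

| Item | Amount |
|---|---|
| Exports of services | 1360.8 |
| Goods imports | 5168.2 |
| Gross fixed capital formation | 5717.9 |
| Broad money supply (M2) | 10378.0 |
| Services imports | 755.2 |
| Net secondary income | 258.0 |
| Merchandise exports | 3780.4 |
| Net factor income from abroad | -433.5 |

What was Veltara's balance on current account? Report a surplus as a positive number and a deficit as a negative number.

Goods balance = 3780.4 - 5168.2 = -1387.8
Services balance = 1360.8 - 755.2 = 605.6
Trade balance (goods + services) = -1387.8 + 605.6 = -782.2
Net primary income = -433.5
Net secondary income = 258.0
Current account = -782.2 + (-433.5) + 258.0 = -957.7

-957.7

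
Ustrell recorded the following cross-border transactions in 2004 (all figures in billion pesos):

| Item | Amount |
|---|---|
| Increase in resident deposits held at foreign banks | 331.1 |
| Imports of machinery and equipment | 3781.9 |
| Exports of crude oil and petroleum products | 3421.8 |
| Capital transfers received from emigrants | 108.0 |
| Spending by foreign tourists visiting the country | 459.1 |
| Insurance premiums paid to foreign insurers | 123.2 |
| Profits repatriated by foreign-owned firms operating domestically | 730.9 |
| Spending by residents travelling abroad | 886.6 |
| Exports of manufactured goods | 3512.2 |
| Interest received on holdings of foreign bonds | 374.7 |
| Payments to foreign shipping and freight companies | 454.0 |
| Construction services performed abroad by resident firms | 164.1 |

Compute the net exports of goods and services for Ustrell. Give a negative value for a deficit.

Goods: 3512.2 + 3421.8 - 3781.9 = 3152.1
Services: -123.2 - 454.0 + 459.1 - 886.6 + 164.1 = -840.6
Trade balance = 3152.1 + (-840.6) = 2311.5
(Excluded from the trade balance — financial account: increase in resident deposits held at foreign banks 331.1; capital account: capital transfers received from emigrants 108.0; primary income: profits repatriated by foreign-owned firms operating domestically 730.9, interest received on holdings of foreign bonds 374.7.)

2311.5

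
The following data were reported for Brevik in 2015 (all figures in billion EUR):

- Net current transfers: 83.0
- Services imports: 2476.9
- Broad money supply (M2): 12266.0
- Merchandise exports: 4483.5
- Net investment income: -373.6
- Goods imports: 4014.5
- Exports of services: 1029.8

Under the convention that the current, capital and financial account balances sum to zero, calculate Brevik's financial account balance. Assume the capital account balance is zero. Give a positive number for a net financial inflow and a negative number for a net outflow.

1268.7

Goods balance = 4483.5 - 4014.5 = 469.0
Services balance = 1029.8 - 2476.9 = -1447.1
Trade balance (goods + services) = 469.0 + (-1447.1) = -978.1
Net primary income = -373.6
Net secondary income = 83.0
Current account = -978.1 + (-373.6) + 83.0 = -1268.7
Financial account = -(-1268.7) = 1268.7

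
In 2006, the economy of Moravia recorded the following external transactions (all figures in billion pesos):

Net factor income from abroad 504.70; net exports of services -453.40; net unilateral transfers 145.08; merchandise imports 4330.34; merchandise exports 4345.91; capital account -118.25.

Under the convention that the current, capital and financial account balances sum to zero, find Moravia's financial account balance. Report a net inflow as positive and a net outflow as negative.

Goods balance = 4345.91 - 4330.34 = 15.57
Services balance = -453.40
Trade balance (goods + services) = 15.57 + (-453.40) = -437.83
Net primary income = 504.70
Net secondary income = 145.08
Current account = -437.83 + 504.70 + 145.08 = 211.95
Financial account = -(211.95 + (-118.25)) = -93.70

-93.70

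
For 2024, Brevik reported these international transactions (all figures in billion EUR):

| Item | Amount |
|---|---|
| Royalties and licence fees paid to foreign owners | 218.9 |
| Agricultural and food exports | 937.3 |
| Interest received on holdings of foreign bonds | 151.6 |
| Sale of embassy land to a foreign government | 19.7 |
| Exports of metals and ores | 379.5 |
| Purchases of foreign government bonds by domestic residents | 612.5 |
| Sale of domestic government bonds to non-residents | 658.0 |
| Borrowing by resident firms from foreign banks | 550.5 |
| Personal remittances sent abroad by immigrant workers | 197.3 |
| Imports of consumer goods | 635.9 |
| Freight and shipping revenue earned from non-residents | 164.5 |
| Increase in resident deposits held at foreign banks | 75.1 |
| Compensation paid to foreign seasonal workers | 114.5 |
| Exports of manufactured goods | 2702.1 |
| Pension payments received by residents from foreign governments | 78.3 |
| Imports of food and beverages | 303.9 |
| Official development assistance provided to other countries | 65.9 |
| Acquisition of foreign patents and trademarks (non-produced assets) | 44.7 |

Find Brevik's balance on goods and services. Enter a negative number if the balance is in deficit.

Goods: -303.9 + 2702.1 - 635.9 + 937.3 + 379.5 = 3079.1
Services: -218.9 + 164.5 = -54.4
Trade balance = 3079.1 + (-54.4) = 3024.7
(Excluded from the trade balance — primary income: interest received on holdings of foreign bonds 151.6, compensation paid to foreign seasonal workers 114.5; capital account: sale of embassy land to a foreign government 19.7, acquisition of foreign patents and trademarks (non-produced assets) 44.7; financial account: purchases of foreign government bonds by domestic residents 612.5, sale of domestic government bonds to non-residents 658.0, borrowing by resident firms from foreign banks 550.5, increase in resident deposits held at foreign banks 75.1; secondary income: personal remittances sent abroad by immigrant workers 197.3, pension payments received by residents from foreign governments 78.3, official development assistance provided to other countries 65.9.)

3024.7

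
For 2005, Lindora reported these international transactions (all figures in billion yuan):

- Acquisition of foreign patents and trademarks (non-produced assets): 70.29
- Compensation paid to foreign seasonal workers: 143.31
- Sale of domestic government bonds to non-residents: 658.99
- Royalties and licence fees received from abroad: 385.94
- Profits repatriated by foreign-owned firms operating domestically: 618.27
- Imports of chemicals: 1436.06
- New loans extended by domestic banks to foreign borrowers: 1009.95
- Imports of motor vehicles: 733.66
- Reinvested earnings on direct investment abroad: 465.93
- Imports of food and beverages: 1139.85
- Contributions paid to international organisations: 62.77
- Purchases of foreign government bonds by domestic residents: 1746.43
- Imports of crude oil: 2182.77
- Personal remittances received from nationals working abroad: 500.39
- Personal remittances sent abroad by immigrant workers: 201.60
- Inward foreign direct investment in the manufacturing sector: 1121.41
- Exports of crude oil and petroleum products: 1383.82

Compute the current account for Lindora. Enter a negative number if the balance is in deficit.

-3782.21

Goods: 1383.82 - 733.66 - 1139.85 - 1436.06 - 2182.77 = -4108.52
Services: 385.94
Primary income: -143.31 - 618.27 + 465.93 = -295.65
Secondary income: -62.77 - 201.60 + 500.39 = 236.02
Current account = (-4108.52) + 385.94 + (-295.65) + 236.02 = -3782.21
(Excluded from the current account — capital account: acquisition of foreign patents and trademarks (non-produced assets) 70.29; financial account: sale of domestic government bonds to non-residents 658.99, new loans extended by domestic banks to foreign borrowers 1009.95, purchases of foreign government bonds by domestic residents 1746.43, inward foreign direct investment in the manufacturing sector 1121.41.)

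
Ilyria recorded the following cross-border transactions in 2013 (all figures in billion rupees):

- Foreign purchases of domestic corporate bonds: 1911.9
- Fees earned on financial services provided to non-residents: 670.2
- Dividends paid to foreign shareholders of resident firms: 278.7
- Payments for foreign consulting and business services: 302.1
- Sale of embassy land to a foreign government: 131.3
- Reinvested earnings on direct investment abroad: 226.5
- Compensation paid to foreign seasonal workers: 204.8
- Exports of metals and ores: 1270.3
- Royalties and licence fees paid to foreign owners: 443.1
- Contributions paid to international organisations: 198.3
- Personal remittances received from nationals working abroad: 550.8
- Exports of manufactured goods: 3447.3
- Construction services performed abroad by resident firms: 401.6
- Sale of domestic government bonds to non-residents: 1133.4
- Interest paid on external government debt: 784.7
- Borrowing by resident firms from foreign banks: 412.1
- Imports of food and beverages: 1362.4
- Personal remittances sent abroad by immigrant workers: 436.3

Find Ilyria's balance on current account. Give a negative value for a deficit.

Goods: -1362.4 + 3447.3 + 1270.3 = 3355.2
Services: -443.1 + 670.2 + 401.6 - 302.1 = 326.6
Primary income: -204.8 - 784.7 - 278.7 + 226.5 = -1041.7
Secondary income: 550.8 - 436.3 - 198.3 = -83.8
Current account = 3355.2 + 326.6 + (-1041.7) + (-83.8) = 2556.3
(Excluded from the current account — financial account: foreign purchases of domestic corporate bonds 1911.9, sale of domestic government bonds to non-residents 1133.4, borrowing by resident firms from foreign banks 412.1; capital account: sale of embassy land to a foreign government 131.3.)

2556.3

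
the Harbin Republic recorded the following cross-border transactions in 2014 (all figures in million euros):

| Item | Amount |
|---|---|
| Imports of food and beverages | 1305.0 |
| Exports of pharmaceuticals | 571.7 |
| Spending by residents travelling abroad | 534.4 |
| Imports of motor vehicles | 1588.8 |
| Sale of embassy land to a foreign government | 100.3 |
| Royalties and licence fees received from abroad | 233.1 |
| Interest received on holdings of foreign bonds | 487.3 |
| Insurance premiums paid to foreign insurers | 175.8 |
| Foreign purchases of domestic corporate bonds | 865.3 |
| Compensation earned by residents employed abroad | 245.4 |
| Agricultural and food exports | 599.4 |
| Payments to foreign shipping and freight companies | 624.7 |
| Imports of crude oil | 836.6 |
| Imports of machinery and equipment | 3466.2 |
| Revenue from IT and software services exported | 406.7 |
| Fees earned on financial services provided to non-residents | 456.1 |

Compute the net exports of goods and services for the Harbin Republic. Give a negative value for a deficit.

-6264.5

Goods: -1305.0 - 3466.2 - 1588.8 - 836.6 + 599.4 + 571.7 = -6025.5
Services: 456.1 + 406.7 + 233.1 - 624.7 - 534.4 - 175.8 = -239.0
Trade balance = -6025.5 + (-239.0) = -6264.5
(Excluded from the trade balance — capital account: sale of embassy land to a foreign government 100.3; primary income: interest received on holdings of foreign bonds 487.3, compensation earned by residents employed abroad 245.4; financial account: foreign purchases of domestic corporate bonds 865.3.)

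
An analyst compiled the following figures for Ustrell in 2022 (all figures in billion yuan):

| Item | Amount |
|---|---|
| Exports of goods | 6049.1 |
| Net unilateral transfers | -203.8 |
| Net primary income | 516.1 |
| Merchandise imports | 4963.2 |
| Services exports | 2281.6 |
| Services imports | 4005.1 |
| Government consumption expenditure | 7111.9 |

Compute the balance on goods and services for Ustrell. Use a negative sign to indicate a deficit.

-637.6

Goods balance = 6049.1 - 4963.2 = 1085.9
Services balance = 2281.6 - 4005.1 = -1723.5
Trade balance (goods + services) = 1085.9 + (-1723.5) = -637.6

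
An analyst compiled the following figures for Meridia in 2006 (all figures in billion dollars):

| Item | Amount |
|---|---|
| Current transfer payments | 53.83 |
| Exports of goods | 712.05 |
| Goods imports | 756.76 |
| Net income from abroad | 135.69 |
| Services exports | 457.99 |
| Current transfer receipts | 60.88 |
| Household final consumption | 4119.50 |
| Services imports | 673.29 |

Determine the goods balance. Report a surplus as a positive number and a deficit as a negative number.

Goods balance = 712.05 - 756.76 = -44.71

-44.71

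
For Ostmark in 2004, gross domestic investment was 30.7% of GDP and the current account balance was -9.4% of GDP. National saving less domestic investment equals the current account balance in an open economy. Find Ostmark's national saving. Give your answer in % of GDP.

21.3

S - I = CA (net lending to the rest of the world).
S = I + CA = 30.7 + (-9.4) = 21.3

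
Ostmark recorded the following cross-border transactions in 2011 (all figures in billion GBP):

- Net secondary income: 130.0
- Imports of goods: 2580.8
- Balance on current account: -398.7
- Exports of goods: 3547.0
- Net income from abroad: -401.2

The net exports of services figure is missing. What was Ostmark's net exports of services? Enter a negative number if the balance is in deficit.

Current account = goods balance + services balance + net primary income + net secondary income
Sum of the known components = 695.0
Net exports of services = CA - (known components) = -398.7 - 695.0 = -1093.7

-1093.7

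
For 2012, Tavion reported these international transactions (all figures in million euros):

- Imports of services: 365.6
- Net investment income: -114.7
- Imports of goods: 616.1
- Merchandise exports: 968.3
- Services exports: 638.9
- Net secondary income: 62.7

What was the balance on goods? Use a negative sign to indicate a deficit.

352.2

Goods balance = 968.3 - 616.1 = 352.2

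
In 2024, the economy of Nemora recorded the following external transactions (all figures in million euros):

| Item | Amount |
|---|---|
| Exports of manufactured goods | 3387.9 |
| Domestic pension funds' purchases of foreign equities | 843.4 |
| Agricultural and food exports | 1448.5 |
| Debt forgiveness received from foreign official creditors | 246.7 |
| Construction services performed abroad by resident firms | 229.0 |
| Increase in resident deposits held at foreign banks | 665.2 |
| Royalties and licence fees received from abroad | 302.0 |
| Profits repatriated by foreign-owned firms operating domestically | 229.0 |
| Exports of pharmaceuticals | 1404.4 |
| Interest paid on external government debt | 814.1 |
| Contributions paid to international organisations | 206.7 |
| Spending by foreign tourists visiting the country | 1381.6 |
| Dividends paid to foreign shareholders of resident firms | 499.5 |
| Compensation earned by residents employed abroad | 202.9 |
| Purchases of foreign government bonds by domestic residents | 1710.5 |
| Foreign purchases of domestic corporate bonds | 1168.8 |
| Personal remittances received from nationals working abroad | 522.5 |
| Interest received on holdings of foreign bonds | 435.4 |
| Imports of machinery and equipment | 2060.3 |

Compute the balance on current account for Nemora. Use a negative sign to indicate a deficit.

Goods: -2060.3 + 1448.5 + 3387.9 + 1404.4 = 4180.5
Services: 302.0 + 229.0 + 1381.6 = 1912.6
Primary income: -499.5 - 814.1 + 202.9 + 435.4 - 229.0 = -904.3
Secondary income: -206.7 + 522.5 = 315.8
Current account = 4180.5 + 1912.6 + (-904.3) + 315.8 = 5504.6
(Excluded from the current account — financial account: domestic pension funds' purchases of foreign equities 843.4, increase in resident deposits held at foreign banks 665.2, purchases of foreign government bonds by domestic residents 1710.5, foreign purchases of domestic corporate bonds 1168.8; capital account: debt forgiveness received from foreign official creditors 246.7.)

5504.6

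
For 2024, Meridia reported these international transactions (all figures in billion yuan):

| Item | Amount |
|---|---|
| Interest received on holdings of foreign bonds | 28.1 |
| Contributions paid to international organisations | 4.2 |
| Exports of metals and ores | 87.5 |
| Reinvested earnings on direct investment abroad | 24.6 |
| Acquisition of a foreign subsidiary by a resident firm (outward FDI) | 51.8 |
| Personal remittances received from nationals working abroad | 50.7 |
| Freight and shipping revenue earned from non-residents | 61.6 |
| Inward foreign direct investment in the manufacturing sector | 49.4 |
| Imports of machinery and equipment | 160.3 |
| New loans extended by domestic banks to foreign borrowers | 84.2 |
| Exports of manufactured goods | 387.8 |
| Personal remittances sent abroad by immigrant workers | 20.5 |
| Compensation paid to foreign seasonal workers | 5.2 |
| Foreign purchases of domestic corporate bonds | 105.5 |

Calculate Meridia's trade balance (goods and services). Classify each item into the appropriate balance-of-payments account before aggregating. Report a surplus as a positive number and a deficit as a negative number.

Goods: 87.5 + 387.8 - 160.3 = 315.0
Services: 61.6
Trade balance = 315.0 + 61.6 = 376.6
(Excluded from the trade balance — primary income: interest received on holdings of foreign bonds 28.1, reinvested earnings on direct investment abroad 24.6, compensation paid to foreign seasonal workers 5.2; secondary income: contributions paid to international organisations 4.2, personal remittances received from nationals working abroad 50.7, personal remittances sent abroad by immigrant workers 20.5; financial account: acquisition of a foreign subsidiary by a resident firm (outward FDI) 51.8, inward foreign direct investment in the manufacturing sector 49.4, new loans extended by domestic banks to foreign borrowers 84.2, foreign purchases of domestic corporate bonds 105.5.)

376.6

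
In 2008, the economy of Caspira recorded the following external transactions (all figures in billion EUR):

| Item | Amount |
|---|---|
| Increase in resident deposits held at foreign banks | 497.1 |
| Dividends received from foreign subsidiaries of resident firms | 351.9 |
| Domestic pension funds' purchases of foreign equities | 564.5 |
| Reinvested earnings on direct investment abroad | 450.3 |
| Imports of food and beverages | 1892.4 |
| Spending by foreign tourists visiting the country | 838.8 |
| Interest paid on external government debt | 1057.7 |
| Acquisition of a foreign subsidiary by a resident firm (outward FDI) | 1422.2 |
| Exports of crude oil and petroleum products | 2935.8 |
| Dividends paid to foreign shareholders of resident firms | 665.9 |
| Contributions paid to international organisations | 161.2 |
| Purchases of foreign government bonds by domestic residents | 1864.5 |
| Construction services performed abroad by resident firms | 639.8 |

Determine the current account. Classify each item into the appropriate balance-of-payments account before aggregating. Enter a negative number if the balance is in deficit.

Goods: 2935.8 - 1892.4 = 1043.4
Services: 639.8 + 838.8 = 1478.6
Primary income: -665.9 + 450.3 - 1057.7 + 351.9 = -921.4
Secondary income: -161.2
Current account = 1043.4 + 1478.6 + (-921.4) + (-161.2) = 1439.4
(Excluded from the current account — financial account: increase in resident deposits held at foreign banks 497.1, domestic pension funds' purchases of foreign equities 564.5, acquisition of a foreign subsidiary by a resident firm (outward FDI) 1422.2, purchases of foreign government bonds by domestic residents 1864.5.)

1439.4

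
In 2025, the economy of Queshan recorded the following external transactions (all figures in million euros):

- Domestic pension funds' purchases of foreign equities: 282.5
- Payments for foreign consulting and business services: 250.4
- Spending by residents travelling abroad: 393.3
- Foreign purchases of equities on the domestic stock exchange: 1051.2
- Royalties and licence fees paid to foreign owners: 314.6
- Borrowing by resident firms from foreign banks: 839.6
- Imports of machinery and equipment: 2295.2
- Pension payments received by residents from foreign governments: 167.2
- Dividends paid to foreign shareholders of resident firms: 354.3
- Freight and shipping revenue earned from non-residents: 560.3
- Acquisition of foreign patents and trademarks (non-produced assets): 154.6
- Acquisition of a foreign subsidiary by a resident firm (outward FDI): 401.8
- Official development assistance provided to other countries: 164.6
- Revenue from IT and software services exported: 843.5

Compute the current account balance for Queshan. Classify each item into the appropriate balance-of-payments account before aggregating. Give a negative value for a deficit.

Goods: -2295.2
Services: -393.3 + 843.5 - 250.4 - 314.6 + 560.3 = 445.5
Primary income: -354.3
Secondary income: 167.2 - 164.6 = 2.6
Current account = (-2295.2) + 445.5 + (-354.3) + 2.6 = -2201.4
(Excluded from the current account — financial account: domestic pension funds' purchases of foreign equities 282.5, foreign purchases of equities on the domestic stock exchange 1051.2, borrowing by resident firms from foreign banks 839.6, acquisition of a foreign subsidiary by a resident firm (outward FDI) 401.8; capital account: acquisition of foreign patents and trademarks (non-produced assets) 154.6.)

-2201.4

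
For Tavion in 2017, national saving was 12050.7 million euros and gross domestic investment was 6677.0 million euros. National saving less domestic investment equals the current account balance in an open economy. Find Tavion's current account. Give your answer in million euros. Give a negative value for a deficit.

CA = S - I = 12050.7 - 6677.0 = 5373.7

5373.7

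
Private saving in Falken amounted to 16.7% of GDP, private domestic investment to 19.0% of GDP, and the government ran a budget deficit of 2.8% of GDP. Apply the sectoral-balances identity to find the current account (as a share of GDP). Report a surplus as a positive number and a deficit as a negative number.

By the sectoral-balances identity, CA = (S_private - I) + (T - G).
Private balance = 16.7 - 19.0 = -2.3
Government balance (T - G) = -2.8
CA = -2.3 + (-2.8) = -5.1

-5.1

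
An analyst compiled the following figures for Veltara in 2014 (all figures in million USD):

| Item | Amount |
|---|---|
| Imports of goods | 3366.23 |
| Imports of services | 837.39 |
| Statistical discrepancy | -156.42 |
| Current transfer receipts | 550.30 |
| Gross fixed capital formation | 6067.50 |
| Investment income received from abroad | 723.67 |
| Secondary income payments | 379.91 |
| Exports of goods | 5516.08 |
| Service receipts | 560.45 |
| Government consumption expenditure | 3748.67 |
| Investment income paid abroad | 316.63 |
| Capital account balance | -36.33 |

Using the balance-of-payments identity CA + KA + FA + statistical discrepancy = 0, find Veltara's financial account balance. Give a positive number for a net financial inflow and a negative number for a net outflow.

-2257.59

Goods balance = 5516.08 - 3366.23 = 2149.85
Services balance = 560.45 - 837.39 = -276.94
Trade balance (goods + services) = 2149.85 + (-276.94) = 1872.91
Net primary income = 723.67 - 316.63 = 407.04
Net secondary income = 550.30 - 379.91 = 170.39
Current account = 1872.91 + 407.04 + 170.39 = 2450.34
Financial account = -(2450.34 + (-36.33) + (-156.42)) = -2257.59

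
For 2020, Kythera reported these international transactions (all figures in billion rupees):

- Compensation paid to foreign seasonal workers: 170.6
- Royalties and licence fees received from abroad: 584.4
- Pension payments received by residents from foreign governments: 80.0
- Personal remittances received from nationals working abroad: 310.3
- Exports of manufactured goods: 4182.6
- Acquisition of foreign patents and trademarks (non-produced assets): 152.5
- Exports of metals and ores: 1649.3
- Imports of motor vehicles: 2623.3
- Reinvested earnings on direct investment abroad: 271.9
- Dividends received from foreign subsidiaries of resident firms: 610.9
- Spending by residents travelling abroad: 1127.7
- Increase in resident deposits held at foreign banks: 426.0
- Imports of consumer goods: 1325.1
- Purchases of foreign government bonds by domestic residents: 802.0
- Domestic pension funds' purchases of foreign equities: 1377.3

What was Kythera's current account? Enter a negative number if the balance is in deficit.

2442.7

Goods: 1649.3 + 4182.6 - 2623.3 - 1325.1 = 1883.5
Services: -1127.7 + 584.4 = -543.3
Primary income: 271.9 - 170.6 + 610.9 = 712.2
Secondary income: 80.0 + 310.3 = 390.3
Current account = 1883.5 + (-543.3) + 712.2 + 390.3 = 2442.7
(Excluded from the current account — capital account: acquisition of foreign patents and trademarks (non-produced assets) 152.5; financial account: increase in resident deposits held at foreign banks 426.0, purchases of foreign government bonds by domestic residents 802.0, domestic pension funds' purchases of foreign equities 1377.3.)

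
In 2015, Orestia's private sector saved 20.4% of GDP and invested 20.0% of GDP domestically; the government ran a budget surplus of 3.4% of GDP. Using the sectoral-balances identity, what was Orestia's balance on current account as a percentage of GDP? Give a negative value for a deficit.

3.8

By the sectoral-balances identity, CA = (S_private - I) + (T - G).
Private balance = 20.4 - 20.0 = 0.4
Government balance (T - G) = 3.4
CA = 0.4 + 3.4 = 3.8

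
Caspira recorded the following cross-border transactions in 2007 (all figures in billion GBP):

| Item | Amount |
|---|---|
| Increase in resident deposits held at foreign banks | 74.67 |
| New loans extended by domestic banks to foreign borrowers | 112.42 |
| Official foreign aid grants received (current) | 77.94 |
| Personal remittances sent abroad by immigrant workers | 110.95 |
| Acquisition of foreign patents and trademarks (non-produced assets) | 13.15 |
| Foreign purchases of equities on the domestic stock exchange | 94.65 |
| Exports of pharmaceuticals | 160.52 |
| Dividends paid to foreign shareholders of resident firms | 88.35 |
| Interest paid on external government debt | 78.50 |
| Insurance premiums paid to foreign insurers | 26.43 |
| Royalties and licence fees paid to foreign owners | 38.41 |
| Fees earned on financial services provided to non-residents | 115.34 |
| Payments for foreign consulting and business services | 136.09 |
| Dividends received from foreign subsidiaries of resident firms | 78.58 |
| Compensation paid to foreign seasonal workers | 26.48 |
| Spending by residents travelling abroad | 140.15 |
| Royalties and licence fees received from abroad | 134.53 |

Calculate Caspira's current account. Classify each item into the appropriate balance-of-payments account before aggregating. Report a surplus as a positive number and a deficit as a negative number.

-78.45

Goods: 160.52
Services: -26.43 - 38.41 + 134.53 - 136.09 + 115.34 - 140.15 = -91.21
Primary income: 78.58 - 78.50 - 26.48 - 88.35 = -114.75
Secondary income: -110.95 + 77.94 = -33.01
Current account = 160.52 + (-91.21) + (-114.75) + (-33.01) = -78.45
(Excluded from the current account — financial account: increase in resident deposits held at foreign banks 74.67, new loans extended by domestic banks to foreign borrowers 112.42, foreign purchases of equities on the domestic stock exchange 94.65; capital account: acquisition of foreign patents and trademarks (non-produced assets) 13.15.)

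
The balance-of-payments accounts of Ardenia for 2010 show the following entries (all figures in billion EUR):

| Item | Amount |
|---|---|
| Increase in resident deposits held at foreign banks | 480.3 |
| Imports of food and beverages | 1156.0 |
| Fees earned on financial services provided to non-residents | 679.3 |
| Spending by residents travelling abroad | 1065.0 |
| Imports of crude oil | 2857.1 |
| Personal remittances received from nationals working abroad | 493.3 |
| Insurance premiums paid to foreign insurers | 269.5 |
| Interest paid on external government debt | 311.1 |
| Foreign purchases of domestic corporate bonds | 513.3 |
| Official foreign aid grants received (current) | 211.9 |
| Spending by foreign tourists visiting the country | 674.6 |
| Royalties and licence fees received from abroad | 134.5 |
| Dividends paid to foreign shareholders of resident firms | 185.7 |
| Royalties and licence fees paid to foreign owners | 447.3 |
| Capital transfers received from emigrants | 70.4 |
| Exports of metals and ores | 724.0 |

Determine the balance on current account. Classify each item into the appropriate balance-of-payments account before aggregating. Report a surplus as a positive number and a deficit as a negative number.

-3374.1

Goods: -1156.0 + 724.0 - 2857.1 = -3289.1
Services: 679.3 + 134.5 + 674.6 - 447.3 - 269.5 - 1065.0 = -293.4
Primary income: -311.1 - 185.7 = -496.8
Secondary income: 211.9 + 493.3 = 705.2
Current account = (-3289.1) + (-293.4) + (-496.8) + 705.2 = -3374.1
(Excluded from the current account — financial account: increase in resident deposits held at foreign banks 480.3, foreign purchases of domestic corporate bonds 513.3; capital account: capital transfers received from emigrants 70.4.)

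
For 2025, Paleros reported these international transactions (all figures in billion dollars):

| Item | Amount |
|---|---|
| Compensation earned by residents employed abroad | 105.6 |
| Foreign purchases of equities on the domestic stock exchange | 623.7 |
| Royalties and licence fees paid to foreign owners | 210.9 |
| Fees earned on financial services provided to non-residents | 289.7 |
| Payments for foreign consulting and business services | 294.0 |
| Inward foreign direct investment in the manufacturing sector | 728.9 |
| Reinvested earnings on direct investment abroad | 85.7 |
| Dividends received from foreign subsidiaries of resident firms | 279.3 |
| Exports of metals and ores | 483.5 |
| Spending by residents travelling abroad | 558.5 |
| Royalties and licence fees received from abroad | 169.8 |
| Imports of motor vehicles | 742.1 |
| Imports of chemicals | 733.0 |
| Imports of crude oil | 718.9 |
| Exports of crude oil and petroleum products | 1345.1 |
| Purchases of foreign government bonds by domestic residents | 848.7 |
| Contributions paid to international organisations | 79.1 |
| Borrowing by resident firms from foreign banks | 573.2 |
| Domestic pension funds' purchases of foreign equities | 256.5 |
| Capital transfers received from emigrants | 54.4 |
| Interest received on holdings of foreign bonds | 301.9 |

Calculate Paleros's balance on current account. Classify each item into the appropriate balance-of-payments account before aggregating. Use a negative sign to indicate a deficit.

-275.9

Goods: 1345.1 + 483.5 - 718.9 - 742.1 - 733.0 = -365.4
Services: -210.9 + 169.8 - 294.0 + 289.7 - 558.5 = -603.9
Primary income: 301.9 + 85.7 + 279.3 + 105.6 = 772.5
Secondary income: -79.1
Current account = (-365.4) + (-603.9) + 772.5 + (-79.1) = -275.9
(Excluded from the current account — financial account: foreign purchases of equities on the domestic stock exchange 623.7, inward foreign direct investment in the manufacturing sector 728.9, purchases of foreign government bonds by domestic residents 848.7, borrowing by resident firms from foreign banks 573.2, domestic pension funds' purchases of foreign equities 256.5; capital account: capital transfers received from emigrants 54.4.)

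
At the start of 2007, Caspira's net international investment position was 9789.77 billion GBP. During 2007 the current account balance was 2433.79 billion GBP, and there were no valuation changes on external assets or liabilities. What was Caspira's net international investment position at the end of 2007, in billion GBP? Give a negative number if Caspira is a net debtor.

With no valuation effects, change in NIIP = current account = 2433.79
End-of-year NIIP = 9789.77 + 2433.79 = 12223.56

12223.56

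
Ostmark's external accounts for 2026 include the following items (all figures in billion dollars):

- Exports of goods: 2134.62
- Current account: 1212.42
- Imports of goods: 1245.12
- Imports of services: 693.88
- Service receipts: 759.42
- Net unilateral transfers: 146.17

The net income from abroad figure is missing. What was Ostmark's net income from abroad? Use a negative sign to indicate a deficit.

Current account = goods balance + services balance + net primary income + net secondary income
Sum of the known components = 1101.21
Net income from abroad = CA - (known components) = 1212.42 - 1101.21 = 111.21

111.21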